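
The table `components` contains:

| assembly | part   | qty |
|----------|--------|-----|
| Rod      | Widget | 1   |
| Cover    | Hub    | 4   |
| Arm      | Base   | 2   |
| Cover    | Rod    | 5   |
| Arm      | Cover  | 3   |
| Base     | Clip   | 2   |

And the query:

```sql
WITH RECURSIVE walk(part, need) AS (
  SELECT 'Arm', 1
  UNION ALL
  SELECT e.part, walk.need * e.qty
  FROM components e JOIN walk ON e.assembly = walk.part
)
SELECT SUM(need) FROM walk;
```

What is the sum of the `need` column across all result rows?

52

Base: (Arm, need=1).
Iteration 1: components of {Arm} -> Base = 1*2 = 2, Cover = 1*3 = 3.
Iteration 2: components of {Base,Cover} -> Clip = 2*2 = 4, Hub = 3*4 = 12, Rod = 3*5 = 15.
Iteration 3: components of {Clip,Hub,Rod} -> Widget = 15*1 = 15.
Iteration 4: no further components; recursion stops.
SUM(need) = 1 + 2 + 3 + 4 + 12 + 15 + 15 = 52.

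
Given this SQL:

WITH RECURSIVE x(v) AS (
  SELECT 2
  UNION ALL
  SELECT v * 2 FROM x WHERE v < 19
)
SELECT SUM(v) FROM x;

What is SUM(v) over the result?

Base: v=2.
Iteration 1: 2 < 19 holds -> v = 2 * 2 = 4.
Iteration 2: 4 < 19 holds -> v = 4 * 2 = 8.
Iteration 3: 8 < 19 holds -> v = 8 * 2 = 16.
Iteration 4: 16 < 19 holds -> v = 16 * 2 = 32.
Iteration 5: 32 < 19 fails; recursion stops.
SUM(v) = 2 + 4 + 8 + 16 + 32 = 62.

62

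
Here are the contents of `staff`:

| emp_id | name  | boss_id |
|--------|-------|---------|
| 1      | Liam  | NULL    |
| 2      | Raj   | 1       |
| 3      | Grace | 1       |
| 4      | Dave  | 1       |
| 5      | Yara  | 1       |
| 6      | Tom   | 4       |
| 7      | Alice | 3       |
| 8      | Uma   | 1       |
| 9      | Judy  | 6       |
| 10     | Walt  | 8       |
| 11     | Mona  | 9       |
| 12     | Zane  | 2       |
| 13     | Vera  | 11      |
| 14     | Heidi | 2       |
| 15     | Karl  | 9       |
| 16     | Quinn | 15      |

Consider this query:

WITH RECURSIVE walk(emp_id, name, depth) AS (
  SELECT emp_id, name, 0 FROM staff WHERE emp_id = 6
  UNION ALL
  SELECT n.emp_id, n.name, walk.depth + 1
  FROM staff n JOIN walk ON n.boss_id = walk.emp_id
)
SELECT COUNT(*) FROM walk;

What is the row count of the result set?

Base: emp_id=6 (Tom) at depth 0.
Iteration 1: rows with boss_id in {6} -> Judy (id 9, depth 1).
Iteration 2: rows with boss_id in {9} -> Mona (id 11, depth 2), Karl (id 15, depth 2).
Iteration 3: rows with boss_id in {11,15} -> Vera (id 13, depth 3), Quinn (id 16, depth 3).
Iteration 4: no rows with boss_id in {13,16}; recursion stops.
Total rows emitted: 6.

6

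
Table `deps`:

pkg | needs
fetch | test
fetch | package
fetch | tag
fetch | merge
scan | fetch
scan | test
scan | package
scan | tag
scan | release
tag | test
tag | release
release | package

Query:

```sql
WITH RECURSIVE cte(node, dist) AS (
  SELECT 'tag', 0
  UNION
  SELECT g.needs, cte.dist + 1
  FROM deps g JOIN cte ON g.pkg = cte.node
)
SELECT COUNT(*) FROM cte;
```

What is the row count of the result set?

4

Base: (tag, dist=0).
Iteration 1: edges from {tag} -> (release, dist=1), (test, dist=1).
Iteration 2: edges from {release,test} -> (package, dist=2).
Iteration 3: no outgoing edges from {package}; recursion stops.
Total rows emitted: 4.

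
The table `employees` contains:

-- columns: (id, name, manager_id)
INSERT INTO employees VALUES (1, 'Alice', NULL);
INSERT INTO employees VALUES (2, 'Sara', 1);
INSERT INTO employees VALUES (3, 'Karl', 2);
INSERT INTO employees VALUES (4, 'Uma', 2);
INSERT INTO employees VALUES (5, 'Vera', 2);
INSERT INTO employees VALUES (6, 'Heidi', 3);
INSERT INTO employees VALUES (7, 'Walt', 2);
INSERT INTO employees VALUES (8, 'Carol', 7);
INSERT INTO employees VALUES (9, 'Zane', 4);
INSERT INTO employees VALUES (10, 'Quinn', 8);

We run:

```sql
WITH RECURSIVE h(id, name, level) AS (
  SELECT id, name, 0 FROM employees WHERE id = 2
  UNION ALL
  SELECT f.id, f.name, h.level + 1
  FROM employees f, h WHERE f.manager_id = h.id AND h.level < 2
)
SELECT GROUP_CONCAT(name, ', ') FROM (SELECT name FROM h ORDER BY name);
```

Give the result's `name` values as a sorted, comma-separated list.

Carol, Heidi, Karl, Sara, Uma, Vera, Walt, Zane

Base: id=2 (Sara) at level 0.
Iteration 1: rows with manager_id in {2} -> Karl (id 3, level 1), Uma (id 4, level 1), Vera (id 5, level 1), Walt (id 7, level 1).
Iteration 2: rows with manager_id in {3,4,5,7} -> Heidi (id 6, level 2), Carol (id 8, level 2), Zane (id 9, level 2).
Iteration 3: level < 2 fails for all current rows; recursion stops.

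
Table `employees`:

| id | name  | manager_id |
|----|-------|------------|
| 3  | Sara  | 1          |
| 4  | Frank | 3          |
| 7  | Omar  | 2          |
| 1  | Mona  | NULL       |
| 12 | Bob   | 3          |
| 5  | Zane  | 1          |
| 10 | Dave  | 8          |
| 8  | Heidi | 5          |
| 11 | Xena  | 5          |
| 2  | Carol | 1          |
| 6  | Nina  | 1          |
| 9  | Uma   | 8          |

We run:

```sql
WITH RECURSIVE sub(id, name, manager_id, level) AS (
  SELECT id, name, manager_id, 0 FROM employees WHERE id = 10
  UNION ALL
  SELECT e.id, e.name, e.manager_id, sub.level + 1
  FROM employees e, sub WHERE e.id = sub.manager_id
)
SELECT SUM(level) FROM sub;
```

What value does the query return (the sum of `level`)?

Base: id=10 (Dave), manager_id=8, level 0.
Iteration 1: join on id=8 -> Heidi (id 8, manager_id=5, level 1).
Iteration 2: join on id=5 -> Zane (id 5, manager_id=1, level 2).
Iteration 3: join on id=1 -> Mona (id 1, manager_id=NULL, level 3).
Iteration 4: manager_id is NULL; no match; recursion stops.
SUM(level) = 0 + 1 + 2 + 3 = 6.

6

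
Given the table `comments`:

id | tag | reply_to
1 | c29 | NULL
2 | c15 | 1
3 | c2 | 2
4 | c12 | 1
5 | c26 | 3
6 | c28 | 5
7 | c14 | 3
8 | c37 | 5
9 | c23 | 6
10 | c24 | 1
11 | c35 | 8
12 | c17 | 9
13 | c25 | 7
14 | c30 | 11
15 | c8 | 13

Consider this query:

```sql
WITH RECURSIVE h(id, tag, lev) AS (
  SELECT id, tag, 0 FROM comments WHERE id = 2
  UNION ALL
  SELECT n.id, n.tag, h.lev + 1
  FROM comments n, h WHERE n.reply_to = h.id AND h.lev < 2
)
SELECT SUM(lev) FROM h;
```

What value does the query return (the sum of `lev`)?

5

Base: id=2 (c15) at lev 0.
Iteration 1: rows with reply_to in {2} -> c2 (id 3, lev 1).
Iteration 2: rows with reply_to in {3} -> c26 (id 5, lev 2), c14 (id 7, lev 2).
Iteration 3: lev < 2 fails for all current rows; recursion stops.
SUM(lev) = 0 + 1 + 2 + 2 = 5.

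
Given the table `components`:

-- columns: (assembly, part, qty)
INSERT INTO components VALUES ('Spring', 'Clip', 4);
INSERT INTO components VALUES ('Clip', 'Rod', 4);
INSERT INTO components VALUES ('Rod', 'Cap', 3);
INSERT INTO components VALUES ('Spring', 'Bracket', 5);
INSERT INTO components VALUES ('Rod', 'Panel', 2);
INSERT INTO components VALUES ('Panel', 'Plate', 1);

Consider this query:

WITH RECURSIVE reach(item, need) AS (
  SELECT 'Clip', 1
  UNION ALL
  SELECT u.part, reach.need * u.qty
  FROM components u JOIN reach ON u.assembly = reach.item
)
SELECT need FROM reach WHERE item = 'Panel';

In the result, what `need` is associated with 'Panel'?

8

Base: (Clip, need=1).
Iteration 1: components of {Clip} -> Rod = 1*4 = 4.
Iteration 2: components of {Rod} -> Cap = 4*3 = 12, Panel = 4*2 = 8.
Iteration 3: components of {Cap,Panel} -> Plate = 8*1 = 8.
Iteration 4: no further components; recursion stops.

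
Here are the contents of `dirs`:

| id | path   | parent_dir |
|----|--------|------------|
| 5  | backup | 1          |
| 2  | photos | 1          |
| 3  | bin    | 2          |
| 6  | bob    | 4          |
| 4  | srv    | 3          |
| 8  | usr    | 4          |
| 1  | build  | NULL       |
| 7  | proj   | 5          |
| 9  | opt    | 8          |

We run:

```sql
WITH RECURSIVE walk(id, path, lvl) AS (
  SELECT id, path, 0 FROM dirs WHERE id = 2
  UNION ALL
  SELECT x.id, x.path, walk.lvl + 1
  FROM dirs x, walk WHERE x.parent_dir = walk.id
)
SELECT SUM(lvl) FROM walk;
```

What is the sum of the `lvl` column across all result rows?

13

Base: id=2 (photos) at lvl 0.
Iteration 1: rows with parent_dir in {2} -> bin (id 3, lvl 1).
Iteration 2: rows with parent_dir in {3} -> srv (id 4, lvl 2).
Iteration 3: rows with parent_dir in {4} -> bob (id 6, lvl 3), usr (id 8, lvl 3).
Iteration 4: rows with parent_dir in {6,8} -> opt (id 9, lvl 4).
Iteration 5: no rows with parent_dir in {9}; recursion stops.
SUM(lvl) = 0 + 1 + 2 + 3 + 3 + 4 = 13.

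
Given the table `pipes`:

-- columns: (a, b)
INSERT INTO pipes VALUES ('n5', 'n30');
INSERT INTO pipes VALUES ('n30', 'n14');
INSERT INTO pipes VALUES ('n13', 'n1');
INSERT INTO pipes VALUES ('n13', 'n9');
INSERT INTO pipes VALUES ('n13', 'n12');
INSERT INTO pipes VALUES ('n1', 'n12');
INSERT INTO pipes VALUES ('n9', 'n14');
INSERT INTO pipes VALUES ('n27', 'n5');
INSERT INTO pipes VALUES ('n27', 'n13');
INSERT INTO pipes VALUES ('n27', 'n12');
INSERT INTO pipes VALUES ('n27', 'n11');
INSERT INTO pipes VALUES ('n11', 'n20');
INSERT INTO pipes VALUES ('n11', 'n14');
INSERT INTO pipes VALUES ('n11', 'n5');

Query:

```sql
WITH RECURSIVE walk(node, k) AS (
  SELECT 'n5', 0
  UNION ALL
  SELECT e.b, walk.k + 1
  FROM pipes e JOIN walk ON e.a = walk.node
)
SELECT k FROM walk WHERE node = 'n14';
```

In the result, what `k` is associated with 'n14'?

Base: (n5, k=0).
Iteration 1: edges from {n5} -> (n30, k=1).
Iteration 2: edges from {n30} -> (n14, k=2).
Iteration 3: no outgoing edges from {n14}; recursion stops.

2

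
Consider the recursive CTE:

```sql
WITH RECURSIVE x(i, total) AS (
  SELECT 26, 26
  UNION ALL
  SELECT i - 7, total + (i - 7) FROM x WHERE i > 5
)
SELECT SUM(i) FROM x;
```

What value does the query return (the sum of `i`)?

62

Base: i=26, total=26.
Iteration 1: 26 > 5 holds -> i = 26 - 7 = 19, total = 26 + 19 = 45.
Iteration 2: 19 > 5 holds -> i = 19 - 7 = 12, total = 45 + 12 = 57.
Iteration 3: 12 > 5 holds -> i = 12 - 7 = 5, total = 57 + 5 = 62.
Iteration 4: 5 > 5 fails; recursion stops.
SUM(i) = 26 + 19 + 12 + 5 = 62.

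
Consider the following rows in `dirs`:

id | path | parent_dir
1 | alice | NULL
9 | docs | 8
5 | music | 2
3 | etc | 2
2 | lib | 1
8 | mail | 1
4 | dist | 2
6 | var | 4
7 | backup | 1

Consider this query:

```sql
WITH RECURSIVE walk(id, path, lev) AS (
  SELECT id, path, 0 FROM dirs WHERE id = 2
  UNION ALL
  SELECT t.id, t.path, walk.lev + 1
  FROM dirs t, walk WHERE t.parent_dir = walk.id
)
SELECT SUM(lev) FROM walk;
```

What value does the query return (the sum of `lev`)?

Base: id=2 (lib) at lev 0.
Iteration 1: rows with parent_dir in {2} -> etc (id 3, lev 1), dist (id 4, lev 1), music (id 5, lev 1).
Iteration 2: rows with parent_dir in {3,4,5} -> var (id 6, lev 2).
Iteration 3: no rows with parent_dir in {6}; recursion stops.
SUM(lev) = 0 + 1 + 1 + 1 + 2 = 5.

5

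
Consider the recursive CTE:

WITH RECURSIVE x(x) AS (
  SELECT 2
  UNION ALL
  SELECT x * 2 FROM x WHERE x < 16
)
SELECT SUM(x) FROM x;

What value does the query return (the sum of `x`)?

Base: x=2.
Iteration 1: 2 < 16 holds -> x = 2 * 2 = 4.
Iteration 2: 4 < 16 holds -> x = 4 * 2 = 8.
Iteration 3: 8 < 16 holds -> x = 8 * 2 = 16.
Iteration 4: 16 < 16 fails; recursion stops.
SUM(x) = 2 + 4 + 8 + 16 = 30.

30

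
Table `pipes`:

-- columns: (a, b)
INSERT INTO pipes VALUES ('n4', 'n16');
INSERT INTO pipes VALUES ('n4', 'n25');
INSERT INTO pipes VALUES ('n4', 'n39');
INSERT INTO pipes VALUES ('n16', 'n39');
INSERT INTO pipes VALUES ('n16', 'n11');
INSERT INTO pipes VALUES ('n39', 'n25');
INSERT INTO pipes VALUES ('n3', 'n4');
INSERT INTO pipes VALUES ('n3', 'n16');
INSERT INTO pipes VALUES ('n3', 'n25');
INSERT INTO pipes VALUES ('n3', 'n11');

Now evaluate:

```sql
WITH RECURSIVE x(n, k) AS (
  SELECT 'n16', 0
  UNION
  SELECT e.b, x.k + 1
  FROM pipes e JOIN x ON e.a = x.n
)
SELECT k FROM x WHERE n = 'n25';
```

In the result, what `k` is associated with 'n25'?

Base: (n16, k=0).
Iteration 1: edges from {n16} -> (n11, k=1), (n39, k=1).
Iteration 2: edges from {n11,n39} -> (n25, k=2).
Iteration 3: no outgoing edges from {n25}; recursion stops.

2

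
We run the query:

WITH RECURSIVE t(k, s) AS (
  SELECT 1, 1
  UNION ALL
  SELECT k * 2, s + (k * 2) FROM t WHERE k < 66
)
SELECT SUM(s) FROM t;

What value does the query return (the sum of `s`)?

502

Base: k=1, s=1.
Iteration 1: 1 < 66 holds -> k = 1 * 2 = 2, s = 1 + 2 = 3.
Iteration 2: 2 < 66 holds -> k = 2 * 2 = 4, s = 3 + 4 = 7.
Iteration 3: 4 < 66 holds -> k = 4 * 2 = 8, s = 7 + 8 = 15.
Iteration 4: 8 < 66 holds -> k = 8 * 2 = 16, s = 15 + 16 = 31.
Iteration 5: 16 < 66 holds -> k = 16 * 2 = 32, s = 31 + 32 = 63.
Iteration 6: 32 < 66 holds -> k = 32 * 2 = 64, s = 63 + 64 = 127.
Iteration 7: 64 < 66 holds -> k = 64 * 2 = 128, s = 127 + 128 = 255.
Iteration 8: 128 < 66 fails; recursion stops.
SUM(s) = 1 + 3 + 7 + 15 + 31 + 63 + 127 + 255 = 502.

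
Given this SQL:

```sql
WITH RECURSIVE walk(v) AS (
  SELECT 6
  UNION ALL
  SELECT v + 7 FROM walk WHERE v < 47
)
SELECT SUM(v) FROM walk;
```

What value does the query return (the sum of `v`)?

Base: v=6.
Iteration 1: 6 < 47 holds -> v = 6 + 7 = 13.
Iteration 2: 13 < 47 holds -> v = 13 + 7 = 20.
Iteration 3: 20 < 47 holds -> v = 20 + 7 = 27.
Iteration 4: 27 < 47 holds -> v = 27 + 7 = 34.
Iteration 5: 34 < 47 holds -> v = 34 + 7 = 41.
Iteration 6: 41 < 47 holds -> v = 41 + 7 = 48.
Iteration 7: 48 < 47 fails; recursion stops.
SUM(v) = 6 + 13 + 20 + 27 + 34 + 41 + 48 = 189.

189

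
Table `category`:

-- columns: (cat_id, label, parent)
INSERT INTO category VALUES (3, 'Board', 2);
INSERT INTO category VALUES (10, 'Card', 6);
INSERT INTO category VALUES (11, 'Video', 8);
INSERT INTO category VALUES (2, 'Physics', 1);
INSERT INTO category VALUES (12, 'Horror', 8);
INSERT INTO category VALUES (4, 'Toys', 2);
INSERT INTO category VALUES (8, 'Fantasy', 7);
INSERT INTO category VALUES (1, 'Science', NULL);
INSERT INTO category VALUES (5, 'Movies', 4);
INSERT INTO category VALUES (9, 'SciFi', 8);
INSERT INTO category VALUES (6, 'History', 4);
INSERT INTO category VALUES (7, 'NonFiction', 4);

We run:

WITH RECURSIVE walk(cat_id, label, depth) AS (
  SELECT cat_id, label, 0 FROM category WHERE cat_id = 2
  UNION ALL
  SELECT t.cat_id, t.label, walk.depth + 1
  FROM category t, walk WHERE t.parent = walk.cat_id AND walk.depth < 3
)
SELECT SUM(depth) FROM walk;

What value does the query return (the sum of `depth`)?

Base: cat_id=2 (Physics) at depth 0.
Iteration 1: rows with parent in {2} -> Board (id 3, depth 1), Toys (id 4, depth 1).
Iteration 2: rows with parent in {3,4} -> Movies (id 5, depth 2), History (id 6, depth 2), NonFiction (id 7, depth 2).
Iteration 3: rows with parent in {5,6,7} -> Fantasy (id 8, depth 3), Card (id 10, depth 3).
Iteration 4: depth < 3 fails for all current rows; recursion stops.
SUM(depth) = 0 + 1 + 1 + 2 + 2 + 2 + 3 + 3 = 14.

14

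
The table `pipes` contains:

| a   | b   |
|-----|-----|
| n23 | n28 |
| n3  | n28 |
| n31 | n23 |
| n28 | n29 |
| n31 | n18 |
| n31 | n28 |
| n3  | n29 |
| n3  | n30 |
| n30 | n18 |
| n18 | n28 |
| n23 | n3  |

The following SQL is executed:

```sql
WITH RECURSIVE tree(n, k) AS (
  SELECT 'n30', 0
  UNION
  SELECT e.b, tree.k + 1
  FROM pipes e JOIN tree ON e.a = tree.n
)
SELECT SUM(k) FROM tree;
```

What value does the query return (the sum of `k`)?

Base: (n30, k=0).
Iteration 1: edges from {n30} -> (n18, k=1).
Iteration 2: edges from {n18} -> (n28, k=2).
Iteration 3: edges from {n28} -> (n29, k=3).
Iteration 4: no outgoing edges from {n29}; recursion stops.
SUM(k) = 0 + 1 + 2 + 3 = 6.

6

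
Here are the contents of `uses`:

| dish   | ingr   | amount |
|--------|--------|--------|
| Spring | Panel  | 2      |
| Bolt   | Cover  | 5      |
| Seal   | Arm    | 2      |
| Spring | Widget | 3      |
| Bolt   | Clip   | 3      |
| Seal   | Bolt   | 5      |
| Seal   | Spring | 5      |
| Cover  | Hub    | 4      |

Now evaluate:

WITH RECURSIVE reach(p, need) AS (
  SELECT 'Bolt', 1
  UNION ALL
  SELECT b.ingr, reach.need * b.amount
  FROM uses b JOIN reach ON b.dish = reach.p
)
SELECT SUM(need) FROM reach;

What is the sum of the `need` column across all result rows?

29

Base: (Bolt, need=1).
Iteration 1: components of {Bolt} -> Clip = 1*3 = 3, Cover = 1*5 = 5.
Iteration 2: components of {Clip,Cover} -> Hub = 5*4 = 20.
Iteration 3: no further components; recursion stops.
SUM(need) = 1 + 3 + 5 + 20 = 29.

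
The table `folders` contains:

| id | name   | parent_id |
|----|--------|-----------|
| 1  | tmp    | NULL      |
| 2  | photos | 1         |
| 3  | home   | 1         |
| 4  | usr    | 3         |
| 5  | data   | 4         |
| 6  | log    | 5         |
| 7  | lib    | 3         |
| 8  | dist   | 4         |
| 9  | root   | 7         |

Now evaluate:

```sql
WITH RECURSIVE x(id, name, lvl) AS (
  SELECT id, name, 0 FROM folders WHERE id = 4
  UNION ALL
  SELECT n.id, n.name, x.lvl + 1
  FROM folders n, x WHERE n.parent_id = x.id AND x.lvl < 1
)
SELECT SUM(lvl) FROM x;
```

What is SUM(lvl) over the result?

Base: id=4 (usr) at lvl 0.
Iteration 1: rows with parent_id in {4} -> data (id 5, lvl 1), dist (id 8, lvl 1).
Iteration 2: lvl < 1 fails for all current rows; recursion stops.
SUM(lvl) = 0 + 1 + 1 = 2.

2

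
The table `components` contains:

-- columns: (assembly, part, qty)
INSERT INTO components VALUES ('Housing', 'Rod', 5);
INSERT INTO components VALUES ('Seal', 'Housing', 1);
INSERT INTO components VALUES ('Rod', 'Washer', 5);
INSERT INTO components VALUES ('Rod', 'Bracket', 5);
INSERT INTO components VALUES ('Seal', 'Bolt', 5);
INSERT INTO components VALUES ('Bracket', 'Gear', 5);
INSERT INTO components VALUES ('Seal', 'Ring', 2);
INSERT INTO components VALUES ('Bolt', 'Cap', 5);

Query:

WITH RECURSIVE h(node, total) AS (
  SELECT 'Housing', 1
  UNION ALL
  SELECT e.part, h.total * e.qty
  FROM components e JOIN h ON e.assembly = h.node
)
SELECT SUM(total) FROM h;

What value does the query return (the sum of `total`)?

Base: (Housing, total=1).
Iteration 1: components of {Housing} -> Rod = 1*5 = 5.
Iteration 2: components of {Rod} -> Bracket = 5*5 = 25, Washer = 5*5 = 25.
Iteration 3: components of {Bracket,Washer} -> Gear = 25*5 = 125.
Iteration 4: no further components; recursion stops.
SUM(total) = 1 + 5 + 25 + 25 + 125 = 181.

181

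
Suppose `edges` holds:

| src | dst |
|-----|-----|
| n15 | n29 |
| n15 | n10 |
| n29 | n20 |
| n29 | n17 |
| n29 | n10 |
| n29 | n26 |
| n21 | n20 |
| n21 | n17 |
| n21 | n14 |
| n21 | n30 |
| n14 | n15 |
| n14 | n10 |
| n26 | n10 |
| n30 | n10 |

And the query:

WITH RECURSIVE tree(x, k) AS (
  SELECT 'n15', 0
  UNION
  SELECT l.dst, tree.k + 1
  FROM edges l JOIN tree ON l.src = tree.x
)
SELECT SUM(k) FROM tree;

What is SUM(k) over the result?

13

Base: (n15, k=0).
Iteration 1: edges from {n15} -> (n10, k=1), (n29, k=1).
Iteration 2: edges from {n10,n29} -> (n10, k=2), (n17, k=2), (n20, k=2), (n26, k=2).
Iteration 3: edges from {n10,n17,n20,n26} -> (n10, k=3).
Iteration 4: no outgoing edges from {n10}; recursion stops.
SUM(k) = 0 + 1 + 1 + 2 + 2 + 2 + 2 + 3 = 13.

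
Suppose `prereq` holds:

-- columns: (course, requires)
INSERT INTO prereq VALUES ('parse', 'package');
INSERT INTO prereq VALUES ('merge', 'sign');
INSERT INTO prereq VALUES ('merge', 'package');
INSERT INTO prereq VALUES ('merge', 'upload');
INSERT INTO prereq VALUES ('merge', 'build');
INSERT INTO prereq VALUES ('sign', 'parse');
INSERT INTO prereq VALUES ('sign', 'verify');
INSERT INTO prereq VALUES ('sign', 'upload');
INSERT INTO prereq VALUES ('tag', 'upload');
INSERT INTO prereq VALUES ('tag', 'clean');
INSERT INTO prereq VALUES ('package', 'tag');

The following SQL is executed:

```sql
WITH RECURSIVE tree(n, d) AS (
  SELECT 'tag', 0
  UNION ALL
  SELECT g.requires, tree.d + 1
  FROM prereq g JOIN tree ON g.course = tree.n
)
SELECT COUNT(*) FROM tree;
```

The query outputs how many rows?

3

Base: (tag, d=0).
Iteration 1: edges from {tag} -> (clean, d=1), (upload, d=1).
Iteration 2: no outgoing edges from {clean,upload}; recursion stops.
Total rows emitted: 3.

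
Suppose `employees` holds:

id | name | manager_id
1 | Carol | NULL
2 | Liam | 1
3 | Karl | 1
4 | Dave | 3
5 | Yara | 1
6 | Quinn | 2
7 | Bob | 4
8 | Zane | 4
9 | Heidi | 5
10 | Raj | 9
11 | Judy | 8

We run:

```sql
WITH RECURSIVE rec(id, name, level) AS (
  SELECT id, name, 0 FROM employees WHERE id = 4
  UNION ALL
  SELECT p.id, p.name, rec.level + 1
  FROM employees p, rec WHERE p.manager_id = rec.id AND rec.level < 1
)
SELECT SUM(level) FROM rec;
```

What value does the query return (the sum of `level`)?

Base: id=4 (Dave) at level 0.
Iteration 1: rows with manager_id in {4} -> Bob (id 7, level 1), Zane (id 8, level 1).
Iteration 2: level < 1 fails for all current rows; recursion stops.
SUM(level) = 0 + 1 + 1 = 2.

2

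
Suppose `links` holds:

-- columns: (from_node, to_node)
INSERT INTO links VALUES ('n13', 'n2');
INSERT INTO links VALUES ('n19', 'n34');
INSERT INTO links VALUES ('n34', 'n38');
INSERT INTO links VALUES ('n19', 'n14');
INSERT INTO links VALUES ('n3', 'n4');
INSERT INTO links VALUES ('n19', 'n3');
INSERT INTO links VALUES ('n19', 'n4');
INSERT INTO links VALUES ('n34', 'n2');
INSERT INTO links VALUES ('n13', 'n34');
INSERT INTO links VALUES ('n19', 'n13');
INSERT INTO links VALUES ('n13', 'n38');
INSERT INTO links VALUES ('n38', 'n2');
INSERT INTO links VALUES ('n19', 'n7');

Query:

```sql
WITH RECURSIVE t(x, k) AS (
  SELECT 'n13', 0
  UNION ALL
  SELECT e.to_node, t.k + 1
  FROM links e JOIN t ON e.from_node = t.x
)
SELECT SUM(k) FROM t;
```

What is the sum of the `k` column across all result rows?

Base: (n13, k=0).
Iteration 1: edges from {n13} -> (n2, k=1), (n34, k=1), (n38, k=1).
Iteration 2: edges from {n2,n34,n38} -> (n2, k=2) x2, (n38, k=2). [UNION ALL keeps all 3 new rows, including repeats]
Iteration 3: edges from {n2,n38} -> (n2, k=3).
Iteration 4: no outgoing edges from {n2}; recursion stops.
SUM(k) = 0 + 1 + 1 + 1 + 2 + 2 + 2 + 3 = 12.

12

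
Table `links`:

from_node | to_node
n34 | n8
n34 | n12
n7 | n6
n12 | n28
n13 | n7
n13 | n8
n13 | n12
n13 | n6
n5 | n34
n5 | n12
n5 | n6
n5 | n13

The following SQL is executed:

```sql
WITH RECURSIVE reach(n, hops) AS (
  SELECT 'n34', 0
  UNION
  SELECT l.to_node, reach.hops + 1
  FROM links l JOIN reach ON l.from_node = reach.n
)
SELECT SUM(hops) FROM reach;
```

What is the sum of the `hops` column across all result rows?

Base: (n34, hops=0).
Iteration 1: edges from {n34} -> (n12, hops=1), (n8, hops=1).
Iteration 2: edges from {n12,n8} -> (n28, hops=2).
Iteration 3: no outgoing edges from {n28}; recursion stops.
SUM(hops) = 0 + 1 + 1 + 2 = 4.

4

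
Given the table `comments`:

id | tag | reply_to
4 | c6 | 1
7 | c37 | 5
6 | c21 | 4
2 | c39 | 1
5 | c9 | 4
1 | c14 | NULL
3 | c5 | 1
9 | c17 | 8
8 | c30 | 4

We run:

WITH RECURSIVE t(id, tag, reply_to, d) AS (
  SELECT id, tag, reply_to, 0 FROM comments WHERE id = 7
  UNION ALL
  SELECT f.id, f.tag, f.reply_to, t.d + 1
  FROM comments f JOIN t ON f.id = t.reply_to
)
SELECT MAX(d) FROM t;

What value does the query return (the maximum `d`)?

Base: id=7 (c37), reply_to=5, d 0.
Iteration 1: join on id=5 -> c9 (id 5, reply_to=4, d 1).
Iteration 2: join on id=4 -> c6 (id 4, reply_to=1, d 2).
Iteration 3: join on id=1 -> c14 (id 1, reply_to=NULL, d 3).
Iteration 4: reply_to is NULL; no match; recursion stops.
d values: 0, 1, 2, 3; the maximum is 3.

3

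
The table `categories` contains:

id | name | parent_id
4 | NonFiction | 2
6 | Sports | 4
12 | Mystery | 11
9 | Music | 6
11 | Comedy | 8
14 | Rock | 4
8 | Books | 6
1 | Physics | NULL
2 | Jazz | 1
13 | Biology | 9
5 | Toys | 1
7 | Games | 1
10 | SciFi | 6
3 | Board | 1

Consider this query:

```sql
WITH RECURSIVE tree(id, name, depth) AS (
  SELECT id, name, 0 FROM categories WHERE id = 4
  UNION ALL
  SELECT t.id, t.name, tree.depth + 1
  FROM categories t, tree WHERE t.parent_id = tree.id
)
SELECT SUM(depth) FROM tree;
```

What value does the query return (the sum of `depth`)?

Base: id=4 (NonFiction) at depth 0.
Iteration 1: rows with parent_id in {4} -> Sports (id 6, depth 1), Rock (id 14, depth 1).
Iteration 2: rows with parent_id in {6,14} -> Books (id 8, depth 2), Music (id 9, depth 2), SciFi (id 10, depth 2).
Iteration 3: rows with parent_id in {8,9,10} -> Comedy (id 11, depth 3), Biology (id 13, depth 3).
Iteration 4: rows with parent_id in {11,13} -> Mystery (id 12, depth 4).
Iteration 5: no rows with parent_id in {12}; recursion stops.
SUM(depth) = 0 + 1 + 1 + 2 + 2 + 2 + 3 + 3 + 4 = 18.

18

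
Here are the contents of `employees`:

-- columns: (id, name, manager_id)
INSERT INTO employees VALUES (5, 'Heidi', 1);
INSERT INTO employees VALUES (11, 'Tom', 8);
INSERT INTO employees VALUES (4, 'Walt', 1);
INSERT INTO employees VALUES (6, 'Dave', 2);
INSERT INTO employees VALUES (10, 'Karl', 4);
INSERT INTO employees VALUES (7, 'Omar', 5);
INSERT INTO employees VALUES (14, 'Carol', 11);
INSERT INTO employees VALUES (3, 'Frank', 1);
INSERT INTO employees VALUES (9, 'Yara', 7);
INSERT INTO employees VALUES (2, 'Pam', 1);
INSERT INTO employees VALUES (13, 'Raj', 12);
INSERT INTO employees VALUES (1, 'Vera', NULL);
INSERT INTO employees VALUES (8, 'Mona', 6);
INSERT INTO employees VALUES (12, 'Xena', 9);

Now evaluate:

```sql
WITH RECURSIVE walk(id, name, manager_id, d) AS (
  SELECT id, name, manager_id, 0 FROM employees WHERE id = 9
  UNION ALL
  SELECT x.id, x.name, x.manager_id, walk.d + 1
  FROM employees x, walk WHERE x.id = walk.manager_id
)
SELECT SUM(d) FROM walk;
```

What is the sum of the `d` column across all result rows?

6

Base: id=9 (Yara), manager_id=7, d 0.
Iteration 1: join on id=7 -> Omar (id 7, manager_id=5, d 1).
Iteration 2: join on id=5 -> Heidi (id 5, manager_id=1, d 2).
Iteration 3: join on id=1 -> Vera (id 1, manager_id=NULL, d 3).
Iteration 4: manager_id is NULL; no match; recursion stops.
SUM(d) = 0 + 1 + 2 + 3 = 6.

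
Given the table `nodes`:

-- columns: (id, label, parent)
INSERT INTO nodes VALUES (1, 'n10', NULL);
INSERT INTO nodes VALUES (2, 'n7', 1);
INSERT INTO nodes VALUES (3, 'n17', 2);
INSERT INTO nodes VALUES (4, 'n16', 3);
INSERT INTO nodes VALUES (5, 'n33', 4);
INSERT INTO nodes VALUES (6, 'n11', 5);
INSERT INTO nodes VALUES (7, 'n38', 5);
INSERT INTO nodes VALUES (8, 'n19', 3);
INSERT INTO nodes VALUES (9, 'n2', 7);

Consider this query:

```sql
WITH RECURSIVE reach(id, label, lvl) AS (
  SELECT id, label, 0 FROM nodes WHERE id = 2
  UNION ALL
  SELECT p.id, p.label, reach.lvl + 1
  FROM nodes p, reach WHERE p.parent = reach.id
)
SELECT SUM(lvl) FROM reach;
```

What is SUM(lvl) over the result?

Base: id=2 (n7) at lvl 0.
Iteration 1: rows with parent in {2} -> n17 (id 3, lvl 1).
Iteration 2: rows with parent in {3} -> n16 (id 4, lvl 2), n19 (id 8, lvl 2).
Iteration 3: rows with parent in {4,8} -> n33 (id 5, lvl 3).
Iteration 4: rows with parent in {5} -> n11 (id 6, lvl 4), n38 (id 7, lvl 4).
Iteration 5: rows with parent in {6,7} -> n2 (id 9, lvl 5).
Iteration 6: no rows with parent in {9}; recursion stops.
SUM(lvl) = 0 + 1 + 2 + 2 + 3 + 4 + 4 + 5 = 21.

21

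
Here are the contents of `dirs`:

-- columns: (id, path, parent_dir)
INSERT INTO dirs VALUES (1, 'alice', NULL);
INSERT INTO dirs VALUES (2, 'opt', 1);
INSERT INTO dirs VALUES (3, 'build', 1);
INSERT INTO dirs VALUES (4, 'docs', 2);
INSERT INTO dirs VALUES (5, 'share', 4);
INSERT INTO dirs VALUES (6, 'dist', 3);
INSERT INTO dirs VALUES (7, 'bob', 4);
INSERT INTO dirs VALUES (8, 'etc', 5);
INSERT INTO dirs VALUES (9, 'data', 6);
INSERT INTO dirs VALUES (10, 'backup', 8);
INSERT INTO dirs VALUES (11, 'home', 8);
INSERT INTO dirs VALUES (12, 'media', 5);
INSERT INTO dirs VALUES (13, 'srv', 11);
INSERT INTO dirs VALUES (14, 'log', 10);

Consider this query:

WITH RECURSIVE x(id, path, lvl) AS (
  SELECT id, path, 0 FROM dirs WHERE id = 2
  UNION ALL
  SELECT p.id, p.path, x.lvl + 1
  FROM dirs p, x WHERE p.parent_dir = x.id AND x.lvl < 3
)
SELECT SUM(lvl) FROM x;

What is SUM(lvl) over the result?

Base: id=2 (opt) at lvl 0.
Iteration 1: rows with parent_dir in {2} -> docs (id 4, lvl 1).
Iteration 2: rows with parent_dir in {4} -> share (id 5, lvl 2), bob (id 7, lvl 2).
Iteration 3: rows with parent_dir in {5,7} -> etc (id 8, lvl 3), media (id 12, lvl 3).
Iteration 4: lvl < 3 fails for all current rows; recursion stops.
SUM(lvl) = 0 + 1 + 2 + 2 + 3 + 3 = 11.

11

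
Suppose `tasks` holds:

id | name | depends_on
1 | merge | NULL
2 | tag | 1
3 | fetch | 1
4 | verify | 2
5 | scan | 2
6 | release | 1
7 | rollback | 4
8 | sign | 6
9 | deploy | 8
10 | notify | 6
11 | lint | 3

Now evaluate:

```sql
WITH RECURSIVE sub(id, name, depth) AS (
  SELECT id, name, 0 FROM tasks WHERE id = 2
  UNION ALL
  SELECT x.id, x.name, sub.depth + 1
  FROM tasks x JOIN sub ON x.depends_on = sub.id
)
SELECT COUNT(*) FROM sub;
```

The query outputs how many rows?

4

Base: id=2 (tag) at depth 0.
Iteration 1: rows with depends_on in {2} -> verify (id 4, depth 1), scan (id 5, depth 1).
Iteration 2: rows with depends_on in {4,5} -> rollback (id 7, depth 2).
Iteration 3: no rows with depends_on in {7}; recursion stops.
Total rows emitted: 4.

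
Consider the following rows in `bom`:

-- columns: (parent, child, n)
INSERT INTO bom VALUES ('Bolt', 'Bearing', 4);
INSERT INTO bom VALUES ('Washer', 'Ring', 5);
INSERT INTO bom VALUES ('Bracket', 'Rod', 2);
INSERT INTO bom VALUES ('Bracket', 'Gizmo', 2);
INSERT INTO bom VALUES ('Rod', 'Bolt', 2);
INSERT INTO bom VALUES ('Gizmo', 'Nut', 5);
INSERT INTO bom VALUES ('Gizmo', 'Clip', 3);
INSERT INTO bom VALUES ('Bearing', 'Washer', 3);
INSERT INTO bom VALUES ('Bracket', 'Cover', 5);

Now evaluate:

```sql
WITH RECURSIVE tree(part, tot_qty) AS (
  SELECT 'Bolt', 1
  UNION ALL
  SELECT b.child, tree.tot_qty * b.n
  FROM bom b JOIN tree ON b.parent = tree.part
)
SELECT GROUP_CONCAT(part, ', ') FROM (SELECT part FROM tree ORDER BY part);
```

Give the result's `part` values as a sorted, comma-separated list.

Base: (Bolt, tot_qty=1).
Iteration 1: components of {Bolt} -> Bearing = 1*4 = 4.
Iteration 2: components of {Bearing} -> Washer = 4*3 = 12.
Iteration 3: components of {Washer} -> Ring = 12*5 = 60.
Iteration 4: no further components; recursion stops.

Bearing, Bolt, Ring, Washer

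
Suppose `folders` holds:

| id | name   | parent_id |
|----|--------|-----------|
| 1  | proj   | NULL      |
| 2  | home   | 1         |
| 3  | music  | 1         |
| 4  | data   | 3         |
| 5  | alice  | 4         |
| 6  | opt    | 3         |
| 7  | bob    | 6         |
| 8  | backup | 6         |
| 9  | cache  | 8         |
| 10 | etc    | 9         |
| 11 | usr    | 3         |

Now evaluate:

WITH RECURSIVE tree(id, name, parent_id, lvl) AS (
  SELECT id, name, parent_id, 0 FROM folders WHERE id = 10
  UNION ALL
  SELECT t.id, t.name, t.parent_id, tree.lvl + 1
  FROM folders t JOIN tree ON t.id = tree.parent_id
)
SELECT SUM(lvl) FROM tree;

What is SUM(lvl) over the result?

Base: id=10 (etc), parent_id=9, lvl 0.
Iteration 1: join on id=9 -> cache (id 9, parent_id=8, lvl 1).
Iteration 2: join on id=8 -> backup (id 8, parent_id=6, lvl 2).
Iteration 3: join on id=6 -> opt (id 6, parent_id=3, lvl 3).
Iteration 4: join on id=3 -> music (id 3, parent_id=1, lvl 4).
Iteration 5: join on id=1 -> proj (id 1, parent_id=NULL, lvl 5).
Iteration 6: parent_id is NULL; no match; recursion stops.
SUM(lvl) = 0 + 1 + 2 + 3 + 4 + 5 = 15.

15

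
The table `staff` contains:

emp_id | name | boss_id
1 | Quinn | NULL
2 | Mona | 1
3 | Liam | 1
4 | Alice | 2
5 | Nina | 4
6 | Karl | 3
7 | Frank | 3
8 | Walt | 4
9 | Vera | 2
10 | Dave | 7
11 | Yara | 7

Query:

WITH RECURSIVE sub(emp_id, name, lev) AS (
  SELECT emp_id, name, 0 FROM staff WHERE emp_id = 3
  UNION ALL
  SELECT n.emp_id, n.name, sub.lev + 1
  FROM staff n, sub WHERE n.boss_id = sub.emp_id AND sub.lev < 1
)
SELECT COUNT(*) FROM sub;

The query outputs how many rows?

Base: emp_id=3 (Liam) at lev 0.
Iteration 1: rows with boss_id in {3} -> Karl (id 6, lev 1), Frank (id 7, lev 1).
Iteration 2: lev < 1 fails for all current rows; recursion stops.
Total rows emitted: 3.

3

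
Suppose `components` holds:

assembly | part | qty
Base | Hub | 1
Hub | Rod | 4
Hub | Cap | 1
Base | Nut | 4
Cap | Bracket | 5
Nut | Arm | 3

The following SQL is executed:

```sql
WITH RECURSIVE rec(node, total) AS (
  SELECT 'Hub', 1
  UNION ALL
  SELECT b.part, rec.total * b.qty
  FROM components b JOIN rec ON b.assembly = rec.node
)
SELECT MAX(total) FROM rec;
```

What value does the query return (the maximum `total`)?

5

Base: (Hub, total=1).
Iteration 1: components of {Hub} -> Cap = 1*1 = 1, Rod = 1*4 = 4.
Iteration 2: components of {Cap,Rod} -> Bracket = 1*5 = 5.
Iteration 3: no further components; recursion stops.
total values: 1, 4, 1, 5; the maximum is 5.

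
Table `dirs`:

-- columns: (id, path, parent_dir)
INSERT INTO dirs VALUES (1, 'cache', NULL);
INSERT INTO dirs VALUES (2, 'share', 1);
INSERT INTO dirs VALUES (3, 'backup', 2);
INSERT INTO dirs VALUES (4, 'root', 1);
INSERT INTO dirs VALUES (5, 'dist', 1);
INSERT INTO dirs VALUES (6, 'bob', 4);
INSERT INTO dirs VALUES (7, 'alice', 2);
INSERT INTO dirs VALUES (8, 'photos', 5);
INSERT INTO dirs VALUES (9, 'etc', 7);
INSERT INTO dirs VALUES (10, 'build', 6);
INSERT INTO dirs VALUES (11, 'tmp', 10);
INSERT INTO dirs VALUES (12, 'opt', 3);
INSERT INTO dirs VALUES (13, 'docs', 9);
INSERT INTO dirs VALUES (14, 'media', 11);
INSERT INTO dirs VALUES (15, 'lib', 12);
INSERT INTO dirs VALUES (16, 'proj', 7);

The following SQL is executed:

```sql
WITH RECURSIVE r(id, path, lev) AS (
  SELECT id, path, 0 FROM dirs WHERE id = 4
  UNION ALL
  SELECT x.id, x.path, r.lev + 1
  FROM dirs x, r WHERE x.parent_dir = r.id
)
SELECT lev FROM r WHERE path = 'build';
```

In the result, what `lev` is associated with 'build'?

Base: id=4 (root) at lev 0.
Iteration 1: rows with parent_dir in {4} -> bob (id 6, lev 1).
Iteration 2: rows with parent_dir in {6} -> build (id 10, lev 2).
Iteration 3: rows with parent_dir in {10} -> tmp (id 11, lev 3).
Iteration 4: rows with parent_dir in {11} -> media (id 14, lev 4).
Iteration 5: no rows with parent_dir in {14}; recursion stops.

2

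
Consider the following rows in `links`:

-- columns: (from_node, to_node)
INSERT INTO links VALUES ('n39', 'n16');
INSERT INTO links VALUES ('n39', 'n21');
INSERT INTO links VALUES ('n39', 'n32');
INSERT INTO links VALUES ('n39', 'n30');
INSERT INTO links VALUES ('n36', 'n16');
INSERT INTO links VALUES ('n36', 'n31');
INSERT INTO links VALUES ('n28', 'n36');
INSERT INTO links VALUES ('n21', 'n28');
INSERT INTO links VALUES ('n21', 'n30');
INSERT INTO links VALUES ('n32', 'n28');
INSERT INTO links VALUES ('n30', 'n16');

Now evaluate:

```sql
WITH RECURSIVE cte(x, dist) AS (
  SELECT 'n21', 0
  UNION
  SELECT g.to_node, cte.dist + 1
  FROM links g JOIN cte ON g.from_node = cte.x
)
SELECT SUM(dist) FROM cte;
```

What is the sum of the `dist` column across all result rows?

Base: (n21, dist=0).
Iteration 1: edges from {n21} -> (n28, dist=1), (n30, dist=1).
Iteration 2: edges from {n28,n30} -> (n16, dist=2), (n36, dist=2).
Iteration 3: edges from {n16,n36} -> (n16, dist=3), (n31, dist=3).
Iteration 4: no outgoing edges from {n16,n31}; recursion stops.
SUM(dist) = 0 + 1 + 1 + 2 + 2 + 3 + 3 = 12.

12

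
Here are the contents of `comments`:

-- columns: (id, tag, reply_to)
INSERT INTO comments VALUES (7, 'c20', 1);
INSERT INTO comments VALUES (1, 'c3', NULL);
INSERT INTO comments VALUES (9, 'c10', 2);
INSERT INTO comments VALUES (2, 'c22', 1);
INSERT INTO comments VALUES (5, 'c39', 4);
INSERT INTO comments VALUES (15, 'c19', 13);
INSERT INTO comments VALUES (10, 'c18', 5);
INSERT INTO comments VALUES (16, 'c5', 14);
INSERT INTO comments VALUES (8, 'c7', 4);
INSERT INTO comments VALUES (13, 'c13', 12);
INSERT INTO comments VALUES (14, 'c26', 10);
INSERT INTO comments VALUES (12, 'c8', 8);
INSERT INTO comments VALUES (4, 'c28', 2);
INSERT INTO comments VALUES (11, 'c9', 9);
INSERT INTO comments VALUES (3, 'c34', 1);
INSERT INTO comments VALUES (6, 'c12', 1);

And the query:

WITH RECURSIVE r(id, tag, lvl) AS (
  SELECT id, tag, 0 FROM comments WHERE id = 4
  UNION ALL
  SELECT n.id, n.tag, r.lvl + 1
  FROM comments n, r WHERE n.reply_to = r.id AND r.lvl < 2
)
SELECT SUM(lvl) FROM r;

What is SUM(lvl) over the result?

6

Base: id=4 (c28) at lvl 0.
Iteration 1: rows with reply_to in {4} -> c39 (id 5, lvl 1), c7 (id 8, lvl 1).
Iteration 2: rows with reply_to in {5,8} -> c18 (id 10, lvl 2), c8 (id 12, lvl 2).
Iteration 3: lvl < 2 fails for all current rows; recursion stops.
SUM(lvl) = 0 + 1 + 1 + 2 + 2 = 6.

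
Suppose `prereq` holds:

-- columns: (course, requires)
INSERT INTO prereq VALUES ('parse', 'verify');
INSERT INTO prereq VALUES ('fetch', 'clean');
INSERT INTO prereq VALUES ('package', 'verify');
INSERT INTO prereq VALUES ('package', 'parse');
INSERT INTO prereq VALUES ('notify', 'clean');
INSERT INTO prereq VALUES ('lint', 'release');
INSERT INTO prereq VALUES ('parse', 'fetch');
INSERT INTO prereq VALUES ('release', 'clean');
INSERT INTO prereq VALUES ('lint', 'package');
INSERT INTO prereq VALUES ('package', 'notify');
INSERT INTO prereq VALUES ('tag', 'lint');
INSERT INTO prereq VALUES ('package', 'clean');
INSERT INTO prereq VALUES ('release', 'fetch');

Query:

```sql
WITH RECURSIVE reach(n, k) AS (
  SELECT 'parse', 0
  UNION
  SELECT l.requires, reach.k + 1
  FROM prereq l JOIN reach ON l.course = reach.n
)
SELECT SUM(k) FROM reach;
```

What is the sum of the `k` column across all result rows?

Base: (parse, k=0).
Iteration 1: edges from {parse} -> (fetch, k=1), (verify, k=1).
Iteration 2: edges from {fetch,verify} -> (clean, k=2).
Iteration 3: no outgoing edges from {clean}; recursion stops.
SUM(k) = 0 + 1 + 1 + 2 = 4.

4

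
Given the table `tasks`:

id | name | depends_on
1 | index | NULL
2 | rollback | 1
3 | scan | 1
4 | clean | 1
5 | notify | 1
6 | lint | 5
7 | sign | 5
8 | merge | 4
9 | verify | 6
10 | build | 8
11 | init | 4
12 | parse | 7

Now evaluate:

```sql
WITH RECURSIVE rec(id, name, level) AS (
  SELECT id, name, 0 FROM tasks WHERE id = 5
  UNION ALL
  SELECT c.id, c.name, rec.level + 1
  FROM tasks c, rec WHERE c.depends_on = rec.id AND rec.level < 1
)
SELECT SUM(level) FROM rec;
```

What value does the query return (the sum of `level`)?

2

Base: id=5 (notify) at level 0.
Iteration 1: rows with depends_on in {5} -> lint (id 6, level 1), sign (id 7, level 1).
Iteration 2: level < 1 fails for all current rows; recursion stops.
SUM(level) = 0 + 1 + 1 = 2.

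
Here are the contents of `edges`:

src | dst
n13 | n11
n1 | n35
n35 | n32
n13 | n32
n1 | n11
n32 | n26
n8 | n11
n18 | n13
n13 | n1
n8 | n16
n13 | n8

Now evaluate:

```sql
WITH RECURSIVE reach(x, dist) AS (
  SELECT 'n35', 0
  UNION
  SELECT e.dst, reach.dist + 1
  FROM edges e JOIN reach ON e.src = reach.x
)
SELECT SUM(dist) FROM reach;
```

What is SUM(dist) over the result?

Base: (n35, dist=0).
Iteration 1: edges from {n35} -> (n32, dist=1).
Iteration 2: edges from {n32} -> (n26, dist=2).
Iteration 3: no outgoing edges from {n26}; recursion stops.
SUM(dist) = 0 + 1 + 2 = 3.

3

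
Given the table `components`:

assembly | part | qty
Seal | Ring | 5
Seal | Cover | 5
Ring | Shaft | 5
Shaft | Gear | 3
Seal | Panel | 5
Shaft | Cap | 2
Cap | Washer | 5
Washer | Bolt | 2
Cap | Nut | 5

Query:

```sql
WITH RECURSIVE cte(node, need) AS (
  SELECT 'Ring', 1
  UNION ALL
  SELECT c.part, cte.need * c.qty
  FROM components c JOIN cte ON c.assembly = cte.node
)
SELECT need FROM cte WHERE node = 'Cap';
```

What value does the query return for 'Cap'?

10

Base: (Ring, need=1).
Iteration 1: components of {Ring} -> Shaft = 1*5 = 5.
Iteration 2: components of {Shaft} -> Cap = 5*2 = 10, Gear = 5*3 = 15.
Iteration 3: components of {Cap,Gear} -> Nut = 10*5 = 50, Washer = 10*5 = 50.
Iteration 4: components of {Nut,Washer} -> Bolt = 50*2 = 100.
Iteration 5: no further components; recursion stops.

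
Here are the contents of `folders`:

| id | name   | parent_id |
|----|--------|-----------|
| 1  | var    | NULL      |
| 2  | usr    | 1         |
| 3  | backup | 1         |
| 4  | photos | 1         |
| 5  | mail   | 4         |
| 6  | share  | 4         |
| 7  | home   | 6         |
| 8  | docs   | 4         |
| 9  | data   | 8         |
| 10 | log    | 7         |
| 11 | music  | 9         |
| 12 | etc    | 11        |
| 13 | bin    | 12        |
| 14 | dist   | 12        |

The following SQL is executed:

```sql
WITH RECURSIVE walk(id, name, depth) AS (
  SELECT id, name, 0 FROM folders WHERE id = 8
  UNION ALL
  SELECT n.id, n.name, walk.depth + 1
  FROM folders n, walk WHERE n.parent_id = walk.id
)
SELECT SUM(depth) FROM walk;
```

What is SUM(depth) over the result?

14

Base: id=8 (docs) at depth 0.
Iteration 1: rows with parent_id in {8} -> data (id 9, depth 1).
Iteration 2: rows with parent_id in {9} -> music (id 11, depth 2).
Iteration 3: rows with parent_id in {11} -> etc (id 12, depth 3).
Iteration 4: rows with parent_id in {12} -> bin (id 13, depth 4), dist (id 14, depth 4).
Iteration 5: no rows with parent_id in {13,14}; recursion stops.
SUM(depth) = 0 + 1 + 2 + 3 + 4 + 4 = 14.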